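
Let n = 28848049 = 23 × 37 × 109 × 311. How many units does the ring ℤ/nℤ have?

φ(28848049) = 28848049 · (1 − 1/23) · (1 − 1/37) · (1 − 1/109) · (1 − 1/311)
       = 28848049 · 26516160/28848049 = 26516160.

26516160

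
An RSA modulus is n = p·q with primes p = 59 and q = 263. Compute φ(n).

15196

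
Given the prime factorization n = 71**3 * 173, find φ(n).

60693640

φ(71^3) = 71^3 − 71^2 = 357911 − 5041 = 352870.
φ(173) = 173 − 1 = 172.
Multiply: 352870 · 172 = 60693640.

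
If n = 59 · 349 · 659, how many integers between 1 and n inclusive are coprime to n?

13281072

φ(13569469) = 13569469 · (1 − 1/59) · (1 − 1/349) · (1 − 1/659)
       = 13569469 · 13281072/13569469 = 13281072.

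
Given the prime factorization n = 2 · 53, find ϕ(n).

52

φ(2) = 2 − 1 = 1.
φ(53) = 53 − 1 = 52.
Since φ is multiplicative, φ(106) = 1 · 52 = 52.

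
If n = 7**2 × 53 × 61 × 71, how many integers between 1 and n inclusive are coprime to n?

φ(7^2) = 7^1·(7−1) = 7·6 = 42.
φ(53) = 53 − 1 = 52.
φ(61) = 61 − 1 = 60.
φ(71) = 71 − 1 = 70.
Since φ is multiplicative, φ(11247607) = 42 · 52 · 60 · 70 = 9172800.

9172800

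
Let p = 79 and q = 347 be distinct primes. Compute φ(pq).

φ(pq) = (p−1)(q−1) = 78 · 346 = 26988.

26988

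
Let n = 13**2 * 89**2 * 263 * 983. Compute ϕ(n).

φ(13^2) = 13^2 − 13^1 = 169 − 13 = 156.
φ(89^2) = 89^1·(89−1) = 89·88 = 7832.
φ(263) = 263 − 1 = 262.
φ(983) = 983 − 1 = 982.
φ(346079587321) = 156 × 7832 × 262 × 982 = 314347532928.

314347532928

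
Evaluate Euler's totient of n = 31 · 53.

1560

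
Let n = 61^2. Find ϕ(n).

φ(3721) = 3721 · (1 − 1/61)
       = 3721 · 60/61 = 3660.

3660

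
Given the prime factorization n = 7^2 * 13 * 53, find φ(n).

26208

φ(33761) = 33761 · (1 − 1/7) · (1 − 1/13) · (1 − 1/53)
       = 33761 · 3744/4823 = 26208.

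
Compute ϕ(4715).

3520

Factor 4715: 4715 = 5 * 23 * 41.
φ(4715) = 4715 · (1 − 1/5) · (1 − 1/23) · (1 − 1/41)
       = 4715 · 3520/4715 = 3520.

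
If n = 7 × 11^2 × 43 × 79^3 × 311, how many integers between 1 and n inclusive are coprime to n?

4183152573600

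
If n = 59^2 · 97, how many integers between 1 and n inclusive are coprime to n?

328512

φ(59^2) = 59^2 − 59^1 = 3481 − 59 = 3422.
φ(97) = 97 − 1 = 96.
Since φ is multiplicative, φ(337657) = 3422 · 96 = 328512.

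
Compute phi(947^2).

895862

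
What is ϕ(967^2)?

φ(967^2) = 967^1·(967−1) = 967·966 = 934122.

934122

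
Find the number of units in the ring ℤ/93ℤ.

60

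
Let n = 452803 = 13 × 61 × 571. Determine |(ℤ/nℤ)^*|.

φ(13) = 13 − 1 = 12.
φ(61) = 61 − 1 = 60.
φ(571) = 571 − 1 = 570.
Multiply: 12 · 60 · 570 = 410400.

410400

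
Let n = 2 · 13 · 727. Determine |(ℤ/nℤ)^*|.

8712

φ(2) = 2 − 1 = 1.
φ(13) = 13 − 1 = 12.
φ(727) = 727 − 1 = 726.
Since φ is multiplicative, φ(18902) = 1 · 12 · 726 = 8712.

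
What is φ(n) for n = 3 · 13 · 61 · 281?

403200

φ(668499) = 668499 · (1 − 1/3) · (1 − 1/13) · (1 − 1/61) · (1 − 1/281)
       = 668499 · 403200/668499 = 403200.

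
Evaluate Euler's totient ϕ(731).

672

Factor 731: 731 = 17 × 43.
φ(731) = 731 · (1 − 1/17) · (1 − 1/43)
       = 731 · 672/731 = 672.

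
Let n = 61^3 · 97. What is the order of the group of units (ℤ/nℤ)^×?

φ(61^3) = 61^2·(61−1) = 3721·60 = 223260.
φ(97) = 97 − 1 = 96.
φ(22017157) = 223260 × 96 = 21432960.

21432960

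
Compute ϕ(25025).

First factor: 25025 = 5^2 × 7 × 11 × 13.
φ(25025) = 25025 · (1 − 1/5) · (1 − 1/7) · (1 − 1/11) · (1 − 1/13)
       = 25025 · 2880/5005 = 14400.

14400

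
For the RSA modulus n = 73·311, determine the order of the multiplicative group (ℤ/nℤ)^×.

φ(pq) = (p−1)(q−1) = 72 · 310 = 22320.

22320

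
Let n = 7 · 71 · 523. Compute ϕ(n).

φ(7) = 7 − 1 = 6.
φ(71) = 71 − 1 = 70.
φ(523) = 523 − 1 = 522.
Since φ is multiplicative, φ(259931) = 6 · 70 · 522 = 219240.

219240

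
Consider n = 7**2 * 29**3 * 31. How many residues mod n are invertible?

29670480

φ(7^2) = 7^2 − 7^1 = 49 − 7 = 42.
φ(29^3) = 29^2·(29−1) = 841·28 = 23548.
φ(31) = 31 − 1 = 30.
φ(37046891) = 42 × 23548 × 30 = 29670480.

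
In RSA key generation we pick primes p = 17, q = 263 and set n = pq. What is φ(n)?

φ(n) = (p − 1)(q − 1) = (17−1)(263−1) = 16·262 = 4192.

4192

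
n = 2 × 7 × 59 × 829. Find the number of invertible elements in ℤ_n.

288144

φ(2) = 2 − 1 = 1.
φ(7) = 7 − 1 = 6.
φ(59) = 59 − 1 = 58.
φ(829) = 829 − 1 = 828.
φ(684754) = 1 × 6 × 58 × 828 = 288144.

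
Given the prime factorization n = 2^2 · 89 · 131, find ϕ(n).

φ(2^2) = 2^2 − 2^1 = 4 − 2 = 2.
φ(89) = 89 − 1 = 88.
φ(131) = 131 − 1 = 130.
φ(46636) = 2 × 88 × 130 = 22880.

22880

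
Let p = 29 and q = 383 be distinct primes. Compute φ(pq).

10696

φ(11107) = 11107 · (1 − 1/29) · (1 − 1/383)
       = 11107 · 10696/11107 = 10696.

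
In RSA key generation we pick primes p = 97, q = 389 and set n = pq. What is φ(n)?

37248

φ(37733) = 37733 · (1 − 1/97) · (1 − 1/389)
       = 37733 · 37248/37733 = 37248.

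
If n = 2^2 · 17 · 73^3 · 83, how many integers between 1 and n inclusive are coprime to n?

1006797312

φ(2195611948) = 2195611948 · (1 − 1/2) · (1 − 1/17) · (1 − 1/73) · (1 − 1/83)
       = 2195611948 · 94464/206006 = 1006797312.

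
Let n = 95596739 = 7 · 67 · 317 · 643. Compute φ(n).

φ(95596739) = 95596739 · (1 − 1/7) · (1 − 1/67) · (1 − 1/317) · (1 − 1/643)
       = 95596739 · 80337312/95596739 = 80337312.

80337312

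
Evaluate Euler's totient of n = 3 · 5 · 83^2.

54448

φ(103335) = 103335 · (1 − 1/3) · (1 − 1/5) · (1 − 1/83)
       = 103335 · 656/1245 = 54448.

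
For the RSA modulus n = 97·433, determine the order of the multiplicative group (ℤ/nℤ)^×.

For distinct primes, φ(pq) = (p−1)(q−1) = 96 × 432 = 41472.

41472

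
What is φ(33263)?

Prime factorization: 33263 = 29 * 31 * 37.
φ(33263) = 33263 · (1 − 1/29) · (1 − 1/31) · (1 − 1/37)
       = 33263 · 30240/33263 = 30240.

30240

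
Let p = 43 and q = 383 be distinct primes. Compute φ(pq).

φ(16469) = 16469 · (1 − 1/43) · (1 − 1/383)
       = 16469 · 16044/16469 = 16044.

16044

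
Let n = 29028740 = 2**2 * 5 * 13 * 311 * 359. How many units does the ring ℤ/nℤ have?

10654080

φ(29028740) = 29028740 · (1 − 1/2) · (1 − 1/5) · (1 − 1/13) · (1 − 1/311) · (1 − 1/359)
       = 29028740 · 5327040/14514370 = 10654080.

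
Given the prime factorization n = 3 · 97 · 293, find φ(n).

φ(3) = 3 − 1 = 2.
φ(97) = 97 − 1 = 96.
φ(293) = 293 − 1 = 292.
φ(85263) = 2 × 96 × 292 = 56064.

56064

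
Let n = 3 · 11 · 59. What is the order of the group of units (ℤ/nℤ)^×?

φ(3) = 3 − 1 = 2.
φ(11) = 11 − 1 = 10.
φ(59) = 59 − 1 = 58.
Since φ is multiplicative, φ(1947) = 2 · 10 · 58 = 1160.

1160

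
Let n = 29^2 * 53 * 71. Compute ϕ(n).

2955680

φ(29^2) = 29^2 − 29^1 = 841 − 29 = 812.
φ(53) = 53 − 1 = 52.
φ(71) = 71 − 1 = 70.
Since φ is multiplicative, φ(3164683) = 812 · 52 · 70 = 2955680.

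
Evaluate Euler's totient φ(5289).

3360

5289 = 3 · 41 · 43.
φ(3) = 3 − 1 = 2.
φ(41) = 41 − 1 = 40.
φ(43) = 43 − 1 = 42.
Since φ is multiplicative, φ(5289) = 2 · 40 · 42 = 3360.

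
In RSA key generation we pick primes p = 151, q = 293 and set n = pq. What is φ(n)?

φ(n) = (p − 1)(q − 1) = (151−1)(293−1) = 150·292 = 43800.

43800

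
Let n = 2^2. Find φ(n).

2

φ(2^2) = 2^2 − 2^1 = 4 − 2 = 2.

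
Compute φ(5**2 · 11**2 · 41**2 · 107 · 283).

φ(5^2) = 5^2 − 5^1 = 25 − 5 = 20.
φ(11^2) = 11^1·(11−1) = 11·10 = 110.
φ(41^2) = 41^2 − 41^1 = 1681 − 41 = 1640.
φ(107) = 107 − 1 = 106.
φ(283) = 283 − 1 = 282.
φ(153979642025) = 20 × 110 × 1640 × 106 × 282 = 107850336000.

107850336000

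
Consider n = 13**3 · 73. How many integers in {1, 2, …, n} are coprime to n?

φ(160381) = 160381 · (1 − 1/13) · (1 − 1/73)
       = 160381 · 864/949 = 146016.

146016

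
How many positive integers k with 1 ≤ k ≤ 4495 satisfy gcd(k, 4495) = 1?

3360

Factor 4495: 4495 = 5 · 29 · 31.
φ(4495) = 4495 · (1 − 1/5) · (1 − 1/29) · (1 − 1/31)
       = 4495 · 3360/4495 = 3360.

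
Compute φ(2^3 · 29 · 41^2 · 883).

162005760

φ(344362936) = 344362936 · (1 − 1/2) · (1 − 1/29) · (1 − 1/41) · (1 − 1/883)
       = 344362936 · 987840/2099774 = 162005760.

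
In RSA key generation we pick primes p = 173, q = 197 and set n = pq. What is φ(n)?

φ(n) = (p − 1)(q − 1) = (173−1)(197−1) = 172·196 = 33712.

33712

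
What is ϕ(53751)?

31680

53751 = 3 · 19 · 23 · 41.
φ(53751) = 53751 · (1 − 1/3) · (1 − 1/19) · (1 − 1/23) · (1 − 1/41)
       = 53751 · 31680/53751 = 31680.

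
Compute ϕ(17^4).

78608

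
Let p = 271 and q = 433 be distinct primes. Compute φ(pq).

116640

For distinct primes, φ(pq) = (p−1)(q−1) = 270 × 432 = 116640.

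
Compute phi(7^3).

294

φ(343) = 343 · (1 − 1/7)
       = 343 · 6/7 = 294.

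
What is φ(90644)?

Factor 90644: 90644 = 2**2 · 17 · 31 · 43.
φ(90644) = 90644 · (1 − 1/2) · (1 − 1/17) · (1 − 1/31) · (1 − 1/43)
       = 90644 · 20160/45322 = 40320.

40320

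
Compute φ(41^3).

φ(41^3) = 41^3 − 41^2 = 68921 − 1681 = 67240.

67240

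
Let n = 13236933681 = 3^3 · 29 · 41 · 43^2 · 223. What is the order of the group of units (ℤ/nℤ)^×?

φ(3^3) = 3^3 − 3^2 = 27 − 9 = 18.
φ(29) = 29 − 1 = 28.
φ(41) = 41 − 1 = 40.
φ(43^2) = 43^2 − 43^1 = 1849 − 43 = 1806.
φ(223) = 223 − 1 = 222.
φ(13236933681) = 18 × 28 × 40 × 1806 × 222 = 8082789120.

8082789120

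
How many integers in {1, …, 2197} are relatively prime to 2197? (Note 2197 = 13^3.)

φ(13^3) = 13^2·(13−1) = 169·12 = 2028.

2028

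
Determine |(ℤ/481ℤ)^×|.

432

481 = 13 · 37.
φ(13) = 13 − 1 = 12.
φ(37) = 37 − 1 = 36.
Multiply: 12 · 36 = 432.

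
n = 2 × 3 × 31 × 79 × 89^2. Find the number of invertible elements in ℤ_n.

φ(2) = 2 − 1 = 1.
φ(3) = 3 − 1 = 2.
φ(31) = 31 − 1 = 30.
φ(79) = 79 − 1 = 78.
φ(89^2) = 89^1·(89−1) = 89·88 = 7832.
Multiply: 1 · 2 · 30 · 78 · 7832 = 36653760.

36653760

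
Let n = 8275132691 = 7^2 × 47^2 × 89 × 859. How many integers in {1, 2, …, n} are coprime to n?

6856065216

φ(8275132691) = 8275132691 · (1 − 1/7) · (1 − 1/47) · (1 − 1/89) · (1 − 1/859)
       = 8275132691 · 20839104/25152379 = 6856065216.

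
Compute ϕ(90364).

40320

First factor: 90364 = 2^2 · 19 · 29 · 41.
φ(90364) = 90364 · (1 − 1/2) · (1 − 1/19) · (1 − 1/29) · (1 − 1/41)
       = 90364 · 20160/45182 = 40320.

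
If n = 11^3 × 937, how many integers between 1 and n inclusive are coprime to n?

1132560

φ(1247147) = 1247147 · (1 − 1/11) · (1 − 1/937)
       = 1247147 · 9360/10307 = 1132560.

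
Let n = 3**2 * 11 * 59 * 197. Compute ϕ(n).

682080

φ(1150677) = 1150677 · (1 − 1/3) · (1 − 1/11) · (1 − 1/59) · (1 − 1/197)
       = 1150677 · 227360/383559 = 682080.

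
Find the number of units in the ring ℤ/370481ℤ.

Factor 370481: 370481 = 17 * 19 * 31 * 37.
φ(370481) = 370481 · (1 − 1/17) · (1 − 1/19) · (1 − 1/31) · (1 − 1/37)
       = 370481 · 311040/370481 = 311040.

311040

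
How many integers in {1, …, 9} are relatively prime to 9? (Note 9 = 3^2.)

φ(3^2) = 3^2 − 3^1 = 9 − 3 = 6.

6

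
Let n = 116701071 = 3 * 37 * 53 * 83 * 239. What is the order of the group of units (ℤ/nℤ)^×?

φ(116701071) = 116701071 · (1 − 1/3) · (1 − 1/37) · (1 − 1/53) · (1 − 1/83) · (1 − 1/239)
       = 116701071 · 73067904/116701071 = 73067904.

73067904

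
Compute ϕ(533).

Prime factorization: 533 = 13 × 41.
φ(13) = 13 − 1 = 12.
φ(41) = 41 − 1 = 40.
Since φ is multiplicative, φ(533) = 12 · 40 = 480.

480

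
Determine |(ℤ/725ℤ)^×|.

First factor: 725 = 5**2 · 29.
φ(5^2) = 5^2 − 5^1 = 25 − 5 = 20.
φ(29) = 29 − 1 = 28.
Since φ is multiplicative, φ(725) = 20 · 28 = 560.

560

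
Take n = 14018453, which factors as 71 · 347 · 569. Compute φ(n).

φ(71) = 71 − 1 = 70.
φ(347) = 347 − 1 = 346.
φ(569) = 569 − 1 = 568.
Multiply: 70 · 346 · 568 = 13756960.

13756960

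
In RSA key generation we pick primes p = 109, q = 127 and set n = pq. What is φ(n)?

φ(n) = (p − 1)(q − 1) = (109−1)(127−1) = 108·126 = 13608.

13608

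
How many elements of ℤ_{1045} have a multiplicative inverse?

720

Factor 1045: 1045 = 5 × 11 × 19.
φ(5) = 5 − 1 = 4.
φ(11) = 11 − 1 = 10.
φ(19) = 19 − 1 = 18.
φ(1045) = 4 × 10 × 18 = 720.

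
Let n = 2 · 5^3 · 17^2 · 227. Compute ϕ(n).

6147200

φ(16400750) = 16400750 · (1 − 1/2) · (1 − 1/5) · (1 − 1/17) · (1 − 1/227)
       = 16400750 · 14464/38590 = 6147200.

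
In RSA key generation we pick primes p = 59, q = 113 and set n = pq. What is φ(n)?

6496

For distinct primes, φ(pq) = (p−1)(q−1) = 58 × 112 = 6496.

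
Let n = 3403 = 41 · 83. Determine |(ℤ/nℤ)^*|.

φ(3403) = 3403 · (1 − 1/41) · (1 − 1/83)
       = 3403 · 3280/3403 = 3280.

3280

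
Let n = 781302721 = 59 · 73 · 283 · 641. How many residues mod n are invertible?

753684480

φ(59) = 59 − 1 = 58.
φ(73) = 73 − 1 = 72.
φ(283) = 283 − 1 = 282.
φ(641) = 641 − 1 = 640.
Since φ is multiplicative, φ(781302721) = 58 · 72 · 282 · 640 = 753684480.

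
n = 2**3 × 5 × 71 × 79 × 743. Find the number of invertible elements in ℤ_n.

φ(2^3) = 2^2·(2−1) = 4·1 = 4.
φ(5) = 5 − 1 = 4.
φ(71) = 71 − 1 = 70.
φ(79) = 79 − 1 = 78.
φ(743) = 743 − 1 = 742.
φ(166699480) = 4 × 4 × 70 × 78 × 742 = 64821120.

64821120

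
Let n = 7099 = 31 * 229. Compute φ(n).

6840

φ(7099) = 7099 · (1 − 1/31) · (1 − 1/229)
       = 7099 · 6840/7099 = 6840.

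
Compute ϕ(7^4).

2058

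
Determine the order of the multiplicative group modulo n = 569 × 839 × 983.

φ(569) = 569 − 1 = 568.
φ(839) = 839 − 1 = 838.
φ(983) = 983 − 1 = 982.
Since φ is multiplicative, φ(469275353) = 568 · 838 · 982 = 467416288.

467416288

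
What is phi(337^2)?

113232

φ(113569) = 113569 · (1 − 1/337)
       = 113569 · 336/337 = 113232.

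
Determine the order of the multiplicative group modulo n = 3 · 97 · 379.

72576

φ(3) = 3 − 1 = 2.
φ(97) = 97 − 1 = 96.
φ(379) = 379 − 1 = 378.
Multiply: 2 · 96 · 378 = 72576.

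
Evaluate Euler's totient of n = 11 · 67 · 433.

285120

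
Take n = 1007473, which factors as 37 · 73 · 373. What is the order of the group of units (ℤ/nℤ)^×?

964224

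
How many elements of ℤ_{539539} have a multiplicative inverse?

First factor: 539539 = 7^3 × 11^2 × 13.
φ(7^3) = 7^2·(7−1) = 49·6 = 294.
φ(11^2) = 11^2 − 11^1 = 121 − 11 = 110.
φ(13) = 13 − 1 = 12.
Multiply: 294 · 110 · 12 = 388080.

388080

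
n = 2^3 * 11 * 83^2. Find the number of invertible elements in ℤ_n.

φ(606232) = 606232 · (1 − 1/2) · (1 − 1/11) · (1 − 1/83)
       = 606232 · 820/1826 = 272240.

272240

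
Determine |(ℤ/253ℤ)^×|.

220

Prime factorization: 253 = 11 · 23.
φ(11) = 11 − 1 = 10.
φ(23) = 23 − 1 = 22.
Multiply: 10 · 22 = 220.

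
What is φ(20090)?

6720

Factor 20090: 20090 = 2 · 5 · 7^2 · 41.
φ(2) = 2 − 1 = 1.
φ(5) = 5 − 1 = 4.
φ(7^2) = 7^2 − 7^1 = 49 − 7 = 42.
φ(41) = 41 − 1 = 40.
φ(20090) = 1 × 4 × 42 × 40 = 6720.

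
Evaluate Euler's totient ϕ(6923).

5544

Prime factorization: 6923 = 7 * 23 * 43.
φ(7) = 7 − 1 = 6.
φ(23) = 23 − 1 = 22.
φ(43) = 43 − 1 = 42.
φ(6923) = 6 × 22 × 42 = 5544.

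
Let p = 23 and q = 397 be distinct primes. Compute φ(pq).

φ(n) = (p − 1)(q − 1) = (23−1)(397−1) = 22·396 = 8712.

8712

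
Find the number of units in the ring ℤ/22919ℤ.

Factor 22919: 22919 = 13 × 41 × 43.
φ(22919) = 22919 · (1 − 1/13) · (1 − 1/41) · (1 − 1/43)
       = 22919 · 20160/22919 = 20160.

20160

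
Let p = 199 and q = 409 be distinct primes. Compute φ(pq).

80784

φ(pq) = (p−1)(q−1) = 198 · 408 = 80784.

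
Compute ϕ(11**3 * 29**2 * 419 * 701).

287485352000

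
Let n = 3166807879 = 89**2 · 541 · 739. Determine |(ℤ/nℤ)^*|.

3121208640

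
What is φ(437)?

437 = 19 × 23.
φ(19) = 19 − 1 = 18.
φ(23) = 23 − 1 = 22.
Multiply: 18 · 22 = 396.

396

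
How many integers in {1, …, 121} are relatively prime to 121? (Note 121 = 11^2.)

110

φ(121) = 121 · (1 − 1/11)
       = 121 · 10/11 = 110.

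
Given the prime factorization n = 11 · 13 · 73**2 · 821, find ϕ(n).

517190400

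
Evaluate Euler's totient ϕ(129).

Prime factorization: 129 = 3 · 43.
φ(129) = 129 · (1 − 1/3) · (1 − 1/43)
       = 129 · 84/129 = 84.

84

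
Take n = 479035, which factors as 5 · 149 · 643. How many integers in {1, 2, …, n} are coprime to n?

380064

φ(5) = 5 − 1 = 4.
φ(149) = 149 − 1 = 148.
φ(643) = 643 − 1 = 642.
Since φ is multiplicative, φ(479035) = 4 · 148 · 642 = 380064.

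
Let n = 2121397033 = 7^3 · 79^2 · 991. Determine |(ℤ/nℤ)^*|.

φ(2121397033) = 2121397033 · (1 − 1/7) · (1 − 1/79) · (1 − 1/991)
       = 2121397033 · 463320/548023 = 1793511720.

1793511720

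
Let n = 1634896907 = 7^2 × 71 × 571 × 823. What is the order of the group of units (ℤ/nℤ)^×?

φ(7^2) = 7^2 − 7^1 = 49 − 7 = 42.
φ(71) = 71 − 1 = 70.
φ(571) = 571 − 1 = 570.
φ(823) = 823 − 1 = 822.
φ(1634896907) = 42 × 70 × 570 × 822 = 1377507600.

1377507600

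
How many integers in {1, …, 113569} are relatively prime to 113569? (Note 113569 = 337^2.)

113232

φ(337^2) = 337^1·(337−1) = 337·336 = 113232.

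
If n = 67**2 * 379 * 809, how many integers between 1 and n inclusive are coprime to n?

1350584928

φ(1376376779) = 1376376779 · (1 − 1/67) · (1 − 1/379) · (1 − 1/809)
       = 1376376779 · 20157984/20542937 = 1350584928.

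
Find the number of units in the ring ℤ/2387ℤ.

1800

First factor: 2387 = 7 * 11 * 31.
φ(7) = 7 − 1 = 6.
φ(11) = 11 − 1 = 10.
φ(31) = 31 − 1 = 30.
Multiply: 6 · 10 · 30 = 1800.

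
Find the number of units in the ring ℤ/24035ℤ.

15840

Factor 24035: 24035 = 5 · 11 · 19 · 23.
φ(24035) = 24035 · (1 − 1/5) · (1 − 1/11) · (1 − 1/19) · (1 − 1/23)
       = 24035 · 15840/24035 = 15840.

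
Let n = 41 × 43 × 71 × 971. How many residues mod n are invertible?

114072000

φ(121542983) = 121542983 · (1 − 1/41) · (1 − 1/43) · (1 − 1/71) · (1 − 1/971)
       = 121542983 · 114072000/121542983 = 114072000.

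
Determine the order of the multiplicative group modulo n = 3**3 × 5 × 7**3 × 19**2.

7239456

φ(16716105) = 16716105 · (1 − 1/3) · (1 − 1/5) · (1 − 1/7) · (1 − 1/19)
       = 16716105 · 864/1995 = 7239456.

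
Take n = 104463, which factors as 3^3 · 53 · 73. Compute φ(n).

φ(104463) = 104463 · (1 − 1/3) · (1 − 1/53) · (1 − 1/73)
       = 104463 · 7488/11607 = 67392.

67392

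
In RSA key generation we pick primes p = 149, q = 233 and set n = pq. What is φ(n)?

φ(n) = (p − 1)(q − 1) = (149−1)(233−1) = 148·232 = 34336.

34336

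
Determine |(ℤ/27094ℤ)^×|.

11880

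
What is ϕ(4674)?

1440

First factor: 4674 = 2 * 3 * 19 * 41.
φ(4674) = 4674 · (1 − 1/2) · (1 − 1/3) · (1 − 1/19) · (1 − 1/41)
       = 4674 · 1440/4674 = 1440.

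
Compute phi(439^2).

φ(192721) = 192721 · (1 − 1/439)
       = 192721 · 438/439 = 192282.

192282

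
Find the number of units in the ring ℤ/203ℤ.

168

First factor: 203 = 7 · 29.
φ(203) = 203 · (1 − 1/7) · (1 − 1/29)
       = 203 · 168/203 = 168.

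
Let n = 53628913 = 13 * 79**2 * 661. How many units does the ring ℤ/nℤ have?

48803040

φ(13) = 13 − 1 = 12.
φ(79^2) = 79^1·(79−1) = 79·78 = 6162.
φ(661) = 661 − 1 = 660.
φ(53628913) = 12 × 6162 × 660 = 48803040.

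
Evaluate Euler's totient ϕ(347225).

Prime factorization: 347225 = 5^2 · 17 · 19 · 43.
φ(5^2) = 5^2 − 5^1 = 25 − 5 = 20.
φ(17) = 17 − 1 = 16.
φ(19) = 19 − 1 = 18.
φ(43) = 43 − 1 = 42.
Since φ is multiplicative, φ(347225) = 20 · 16 · 18 · 42 = 241920.

241920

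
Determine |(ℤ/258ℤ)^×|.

Factor 258: 258 = 2 · 3 · 43.
φ(2) = 2 − 1 = 1.
φ(3) = 3 − 1 = 2.
φ(43) = 43 − 1 = 42.
φ(258) = 1 × 2 × 42 = 84.

84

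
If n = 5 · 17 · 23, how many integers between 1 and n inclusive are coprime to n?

1408

φ(5) = 5 − 1 = 4.
φ(17) = 17 − 1 = 16.
φ(23) = 23 − 1 = 22.
Since φ is multiplicative, φ(1955) = 4 · 16 · 22 = 1408.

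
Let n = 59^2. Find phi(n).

φ(3481) = 3481 · (1 − 1/59)
       = 3481 · 58/59 = 3422.

3422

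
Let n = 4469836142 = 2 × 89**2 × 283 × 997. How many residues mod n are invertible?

2199789504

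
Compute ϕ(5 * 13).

48

φ(65) = 65 · (1 − 1/5) · (1 − 1/13)
       = 65 · 48/65 = 48.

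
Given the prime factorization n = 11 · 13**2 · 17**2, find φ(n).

424320

φ(11) = 11 − 1 = 10.
φ(13^2) = 13^1·(13−1) = 13·12 = 156.
φ(17^2) = 17^2 − 17^1 = 289 − 17 = 272.
φ(537251) = 10 × 156 × 272 = 424320.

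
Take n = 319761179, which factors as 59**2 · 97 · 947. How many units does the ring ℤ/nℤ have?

310772352

φ(319761179) = 319761179 · (1 − 1/59) · (1 − 1/97) · (1 − 1/947)
       = 319761179 · 5267328/5419681 = 310772352.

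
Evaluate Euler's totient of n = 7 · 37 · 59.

φ(15281) = 15281 · (1 − 1/7) · (1 − 1/37) · (1 − 1/59)
       = 15281 · 12528/15281 = 12528.

12528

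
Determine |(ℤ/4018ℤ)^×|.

1680

4018 = 2 · 7**2 · 41.
φ(4018) = 4018 · (1 − 1/2) · (1 − 1/7) · (1 − 1/41)
       = 4018 · 240/574 = 1680.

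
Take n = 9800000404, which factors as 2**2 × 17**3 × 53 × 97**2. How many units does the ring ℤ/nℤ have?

4478103552

φ(2^2) = 2^2 − 2^1 = 4 − 2 = 2.
φ(17^3) = 17^3 − 17^2 = 4913 − 289 = 4624.
φ(53) = 53 − 1 = 52.
φ(97^2) = 97^1·(97−1) = 97·96 = 9312.
Since φ is multiplicative, φ(9800000404) = 2 · 4624 · 52 · 9312 = 4478103552.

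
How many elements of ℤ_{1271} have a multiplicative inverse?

First factor: 1271 = 31 * 41.
φ(31) = 31 − 1 = 30.
φ(41) = 41 − 1 = 40.
Multiply: 30 · 40 = 1200.

1200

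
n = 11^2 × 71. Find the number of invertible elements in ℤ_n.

φ(11^2) = 11^2 − 11^1 = 121 − 11 = 110.
φ(71) = 71 − 1 = 70.
φ(8591) = 110 × 70 = 7700.

7700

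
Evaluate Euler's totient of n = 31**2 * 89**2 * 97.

φ(31^2) = 31^2 − 31^1 = 961 − 31 = 930.
φ(89^2) = 89^2 − 89^1 = 7921 − 89 = 7832.
φ(97) = 97 − 1 = 96.
Multiply: 930 · 7832 · 96 = 699240960.

699240960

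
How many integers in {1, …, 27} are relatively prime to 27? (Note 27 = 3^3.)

18

φ(27) = 27 · (1 − 1/3)
       = 27 · 2/3 = 18.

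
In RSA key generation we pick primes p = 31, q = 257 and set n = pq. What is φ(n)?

For distinct primes, φ(pq) = (p−1)(q−1) = 30 × 256 = 7680.

7680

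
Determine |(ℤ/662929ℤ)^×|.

570240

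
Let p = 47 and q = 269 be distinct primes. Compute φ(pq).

12328

φ(n) = (p − 1)(q − 1) = (47−1)(269−1) = 46·268 = 12328.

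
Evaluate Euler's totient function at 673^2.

452256

φ(673^2) = 673^1·(673−1) = 673·672 = 452256.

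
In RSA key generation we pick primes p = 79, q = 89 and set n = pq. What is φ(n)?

φ(pq) = (p−1)(q−1) = 78 · 88 = 6864.

6864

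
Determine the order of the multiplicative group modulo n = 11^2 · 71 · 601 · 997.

4601520000

φ(11^2) = 11^1·(11−1) = 11·10 = 110.
φ(71) = 71 − 1 = 70.
φ(601) = 601 − 1 = 600.
φ(997) = 997 − 1 = 996.
Multiply: 110 · 70 · 600 · 996 = 4601520000.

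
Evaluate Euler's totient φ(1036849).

871200

1036849 = 11^3 · 19 · 41.
φ(1036849) = 1036849 · (1 − 1/11) · (1 − 1/19) · (1 − 1/41)
       = 1036849 · 7200/8569 = 871200.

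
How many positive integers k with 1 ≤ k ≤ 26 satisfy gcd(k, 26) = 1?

12

Prime factorization: 26 = 2 * 13.
φ(2) = 2 − 1 = 1.
φ(13) = 13 − 1 = 12.
φ(26) = 1 × 12 = 12.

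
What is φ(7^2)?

φ(49) = 49 · (1 − 1/7)
       = 49 · 6/7 = 42.

42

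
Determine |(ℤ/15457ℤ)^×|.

13440

15457 = 13 · 29 · 41.
φ(15457) = 15457 · (1 − 1/13) · (1 − 1/29) · (1 − 1/41)
       = 15457 · 13440/15457 = 13440.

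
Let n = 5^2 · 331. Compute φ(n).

6600

φ(8275) = 8275 · (1 − 1/5) · (1 − 1/331)
       = 8275 · 1320/1655 = 6600.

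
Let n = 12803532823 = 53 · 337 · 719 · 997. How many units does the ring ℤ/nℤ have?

φ(12803532823) = 12803532823 · (1 − 1/53) · (1 − 1/337) · (1 − 1/719) · (1 − 1/997)
       = 12803532823 · 12494716416/12803532823 = 12494716416.

12494716416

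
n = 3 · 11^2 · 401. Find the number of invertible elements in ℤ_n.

φ(3) = 3 − 1 = 2.
φ(11^2) = 11^2 − 11^1 = 121 − 11 = 110.
φ(401) = 401 − 1 = 400.
Since φ is multiplicative, φ(145563) = 2 · 110 · 400 = 88000.

88000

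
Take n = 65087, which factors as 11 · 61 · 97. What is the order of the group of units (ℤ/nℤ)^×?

57600

φ(11) = 11 − 1 = 10.
φ(61) = 61 − 1 = 60.
φ(97) = 97 − 1 = 96.
φ(65087) = 10 × 60 × 96 = 57600.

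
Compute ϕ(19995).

First factor: 19995 = 3 × 5 × 31 × 43.
φ(19995) = 19995 · (1 − 1/3) · (1 − 1/5) · (1 − 1/31) · (1 − 1/43)
       = 19995 · 10080/19995 = 10080.

10080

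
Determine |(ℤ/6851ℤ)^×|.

5760

Factor 6851: 6851 = 13 × 17 × 31.
φ(13) = 13 − 1 = 12.
φ(17) = 17 − 1 = 16.
φ(31) = 31 − 1 = 30.
Since φ is multiplicative, φ(6851) = 12 · 16 · 30 = 5760.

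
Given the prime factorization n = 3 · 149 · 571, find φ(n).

168720

φ(255237) = 255237 · (1 − 1/3) · (1 − 1/149) · (1 − 1/571)
       = 255237 · 168720/255237 = 168720.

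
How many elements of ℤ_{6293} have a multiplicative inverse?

5040

Prime factorization: 6293 = 7 * 29 * 31.
φ(6293) = 6293 · (1 − 1/7) · (1 − 1/29) · (1 − 1/31)
       = 6293 · 5040/6293 = 5040.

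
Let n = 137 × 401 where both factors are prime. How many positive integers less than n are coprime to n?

For distinct primes, φ(pq) = (p−1)(q−1) = 136 × 400 = 54400.

54400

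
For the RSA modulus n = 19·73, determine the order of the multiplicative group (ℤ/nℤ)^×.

1296

For distinct primes, φ(pq) = (p−1)(q−1) = 18 × 72 = 1296.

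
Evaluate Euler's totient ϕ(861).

861 = 3 × 7 × 41.
φ(3) = 3 − 1 = 2.
φ(7) = 7 − 1 = 6.
φ(41) = 41 − 1 = 40.
Since φ is multiplicative, φ(861) = 2 · 6 · 40 = 480.

480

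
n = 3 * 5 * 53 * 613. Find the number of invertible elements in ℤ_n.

254592

φ(487335) = 487335 · (1 − 1/3) · (1 − 1/5) · (1 − 1/53) · (1 − 1/613)
       = 487335 · 254592/487335 = 254592.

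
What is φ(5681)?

Prime factorization: 5681 = 13 * 19 * 23.
φ(13) = 13 − 1 = 12.
φ(19) = 19 − 1 = 18.
φ(23) = 23 − 1 = 22.
Multiply: 12 · 18 · 22 = 4752.

4752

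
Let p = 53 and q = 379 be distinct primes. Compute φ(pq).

φ(53) = 53 − 1 = 52.
φ(379) = 379 − 1 = 378.
Multiply: 52 · 378 = 19656.

19656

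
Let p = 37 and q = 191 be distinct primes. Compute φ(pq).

φ(pq) = (p−1)(q−1) = 36 · 190 = 6840.

6840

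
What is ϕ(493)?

Factor 493: 493 = 17 * 29.
φ(17) = 17 − 1 = 16.
φ(29) = 29 − 1 = 28.
Multiply: 16 · 28 = 448.

448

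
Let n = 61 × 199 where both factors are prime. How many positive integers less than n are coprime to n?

11880

φ(12139) = 12139 · (1 − 1/61) · (1 − 1/199)
       = 12139 · 11880/12139 = 11880.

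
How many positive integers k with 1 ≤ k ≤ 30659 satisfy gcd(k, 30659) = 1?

30659 = 23 * 31 * 43.
φ(23) = 23 − 1 = 22.
φ(31) = 31 − 1 = 30.
φ(43) = 43 − 1 = 42.
Since φ is multiplicative, φ(30659) = 22 · 30 · 42 = 27720.

27720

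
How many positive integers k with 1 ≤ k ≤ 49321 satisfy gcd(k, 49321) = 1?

Factor 49321: 49321 = 31 * 37 * 43.
φ(31) = 31 − 1 = 30.
φ(37) = 37 − 1 = 36.
φ(43) = 43 − 1 = 42.
Multiply: 30 · 36 · 42 = 45360.

45360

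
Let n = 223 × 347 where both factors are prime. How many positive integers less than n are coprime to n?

φ(pq) = (p−1)(q−1) = 222 · 346 = 76812.

76812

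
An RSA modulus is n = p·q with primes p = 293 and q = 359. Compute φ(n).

φ(293) = 293 − 1 = 292.
φ(359) = 359 − 1 = 358.
Multiply: 292 · 358 = 104536.

104536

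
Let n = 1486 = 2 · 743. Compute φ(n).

742

φ(2) = 2 − 1 = 1.
φ(743) = 743 − 1 = 742.
Multiply: 1 · 742 = 742.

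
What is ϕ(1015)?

672

Factor 1015: 1015 = 5 · 7 · 29.
φ(1015) = 1015 · (1 − 1/5) · (1 − 1/7) · (1 − 1/29)
       = 1015 · 672/1015 = 672.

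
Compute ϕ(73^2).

φ(73^2) = 73^1·(73−1) = 73·72 = 5256.

5256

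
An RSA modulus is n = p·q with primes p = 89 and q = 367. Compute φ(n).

For distinct primes, φ(pq) = (p−1)(q−1) = 88 × 366 = 32208.

32208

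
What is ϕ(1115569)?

Prime factorization: 1115569 = 7 × 13^2 × 23 × 41.
φ(7) = 7 − 1 = 6.
φ(13^2) = 13^2 − 13^1 = 169 − 13 = 156.
φ(23) = 23 − 1 = 22.
φ(41) = 41 − 1 = 40.
Multiply: 6 · 156 · 22 · 40 = 823680.

823680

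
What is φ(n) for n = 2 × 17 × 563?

φ(19142) = 19142 · (1 − 1/2) · (1 − 1/17) · (1 − 1/563)
       = 19142 · 8992/19142 = 8992.

8992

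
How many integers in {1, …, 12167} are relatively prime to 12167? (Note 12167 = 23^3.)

φ(12167) = 12167 · (1 − 1/23)
       = 12167 · 22/23 = 11638.

11638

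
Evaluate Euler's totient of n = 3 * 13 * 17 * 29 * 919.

φ(17669613) = 17669613 · (1 − 1/3) · (1 − 1/13) · (1 − 1/17) · (1 − 1/29) · (1 − 1/919)
       = 17669613 · 9870336/17669613 = 9870336.

9870336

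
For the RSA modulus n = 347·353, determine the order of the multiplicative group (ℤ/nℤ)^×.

For distinct primes, φ(pq) = (p−1)(q−1) = 346 × 352 = 121792.

121792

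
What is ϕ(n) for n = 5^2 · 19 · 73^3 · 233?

32045621760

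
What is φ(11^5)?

φ(161051) = 161051 · (1 − 1/11)
       = 161051 · 10/11 = 146410.

146410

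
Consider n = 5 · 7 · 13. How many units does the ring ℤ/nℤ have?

288

φ(5) = 5 − 1 = 4.
φ(7) = 7 − 1 = 6.
φ(13) = 13 − 1 = 12.
Multiply: 4 · 6 · 12 = 288.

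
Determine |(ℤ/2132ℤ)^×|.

2132 = 2^2 · 13 · 41.
φ(2^2) = 2^2 − 2^1 = 4 − 2 = 2.
φ(13) = 13 − 1 = 12.
φ(41) = 41 − 1 = 40.
Multiply: 2 · 12 · 40 = 960.

960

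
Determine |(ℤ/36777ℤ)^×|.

Prime factorization: 36777 = 3 · 13 · 23 · 41.
φ(3) = 3 − 1 = 2.
φ(13) = 13 − 1 = 12.
φ(23) = 23 − 1 = 22.
φ(41) = 41 − 1 = 40.
φ(36777) = 2 × 12 × 22 × 40 = 21120.

21120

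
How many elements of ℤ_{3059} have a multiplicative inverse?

2376

First factor: 3059 = 7 × 19 × 23.
φ(7) = 7 − 1 = 6.
φ(19) = 19 − 1 = 18.
φ(23) = 23 − 1 = 22.
Multiply: 6 · 18 · 22 = 2376.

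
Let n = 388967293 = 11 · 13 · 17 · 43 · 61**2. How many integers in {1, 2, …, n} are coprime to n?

295142400

φ(388967293) = 388967293 · (1 − 1/11) · (1 − 1/13) · (1 − 1/17) · (1 − 1/43) · (1 − 1/61)
       = 388967293 · 4838400/6376513 = 295142400.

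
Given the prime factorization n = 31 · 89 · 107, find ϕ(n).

279840

φ(295213) = 295213 · (1 − 1/31) · (1 − 1/89) · (1 − 1/107)
       = 295213 · 279840/295213 = 279840.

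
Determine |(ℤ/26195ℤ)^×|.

18720

26195 = 5 * 13^2 * 31.
φ(5) = 5 − 1 = 4.
φ(13^2) = 13^1·(13−1) = 13·12 = 156.
φ(31) = 31 − 1 = 30.
φ(26195) = 4 × 156 × 30 = 18720.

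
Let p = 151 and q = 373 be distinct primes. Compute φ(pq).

55800

φ(56323) = 56323 · (1 − 1/151) · (1 − 1/373)
       = 56323 · 55800/56323 = 55800.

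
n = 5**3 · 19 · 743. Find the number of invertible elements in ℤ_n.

φ(5^3) = 5^3 − 5^2 = 125 − 25 = 100.
φ(19) = 19 − 1 = 18.
φ(743) = 743 − 1 = 742.
Since φ is multiplicative, φ(1764625) = 100 · 18 · 742 = 1335600.

1335600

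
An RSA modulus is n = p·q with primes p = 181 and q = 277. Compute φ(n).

49680

φ(n) = (p − 1)(q − 1) = (181−1)(277−1) = 180·276 = 49680.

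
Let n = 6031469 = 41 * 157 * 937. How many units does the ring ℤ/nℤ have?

5840640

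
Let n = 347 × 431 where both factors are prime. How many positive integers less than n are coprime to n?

148780

For distinct primes, φ(pq) = (p−1)(q−1) = 346 × 430 = 148780.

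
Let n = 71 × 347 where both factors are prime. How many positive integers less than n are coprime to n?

24220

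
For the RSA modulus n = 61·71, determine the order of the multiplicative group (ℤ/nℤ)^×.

φ(pq) = (p−1)(q−1) = 60 · 70 = 4200.

4200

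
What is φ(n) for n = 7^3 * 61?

17640

φ(20923) = 20923 · (1 − 1/7) · (1 − 1/61)
       = 20923 · 360/427 = 17640.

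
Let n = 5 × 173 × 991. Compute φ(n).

681120

φ(5) = 5 − 1 = 4.
φ(173) = 173 − 1 = 172.
φ(991) = 991 − 1 = 990.
Multiply: 4 · 172 · 990 = 681120.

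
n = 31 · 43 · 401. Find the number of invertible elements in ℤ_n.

φ(31) = 31 − 1 = 30.
φ(43) = 43 − 1 = 42.
φ(401) = 401 − 1 = 400.
φ(534533) = 30 × 42 × 400 = 504000.

504000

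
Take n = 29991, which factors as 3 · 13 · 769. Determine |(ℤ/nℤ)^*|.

φ(29991) = 29991 · (1 − 1/3) · (1 − 1/13) · (1 − 1/769)
       = 29991 · 18432/29991 = 18432.

18432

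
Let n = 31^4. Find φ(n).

893730

φ(31^4) = 31^4 − 31^3 = 923521 − 29791 = 893730.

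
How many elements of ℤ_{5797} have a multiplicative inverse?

Prime factorization: 5797 = 11 × 17 × 31.
φ(5797) = 5797 · (1 − 1/11) · (1 − 1/17) · (1 − 1/31)
       = 5797 · 4800/5797 = 4800.

4800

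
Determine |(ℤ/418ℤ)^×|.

180

First factor: 418 = 2 · 11 · 19.
φ(418) = 418 · (1 − 1/2) · (1 − 1/11) · (1 − 1/19)
       = 418 · 180/418 = 180.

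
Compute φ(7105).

First factor: 7105 = 5 · 7^2 · 29.
φ(5) = 5 − 1 = 4.
φ(7^2) = 7^2 − 7^1 = 49 − 7 = 42.
φ(29) = 29 − 1 = 28.
Multiply: 4 · 42 · 28 = 4704.

4704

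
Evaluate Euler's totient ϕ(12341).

10080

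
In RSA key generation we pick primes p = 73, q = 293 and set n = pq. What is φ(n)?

φ(73) = 73 − 1 = 72.
φ(293) = 293 − 1 = 292.
φ(21389) = 72 × 292 = 21024.

21024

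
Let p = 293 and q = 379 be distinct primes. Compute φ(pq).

110376

φ(n) = (p − 1)(q − 1) = (293−1)(379−1) = 292·378 = 110376.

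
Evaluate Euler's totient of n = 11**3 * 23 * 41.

1064800

φ(1255133) = 1255133 · (1 − 1/11) · (1 − 1/23) · (1 − 1/41)
       = 1255133 · 8800/10373 = 1064800.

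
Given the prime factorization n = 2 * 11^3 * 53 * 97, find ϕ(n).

6040320

φ(13685342) = 13685342 · (1 − 1/2) · (1 − 1/11) · (1 − 1/53) · (1 − 1/97)
       = 13685342 · 49920/113102 = 6040320.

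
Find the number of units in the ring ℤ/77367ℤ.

46080

77367 = 3 * 17 * 37 * 41.
φ(3) = 3 − 1 = 2.
φ(17) = 17 − 1 = 16.
φ(37) = 37 − 1 = 36.
φ(41) = 41 − 1 = 40.
Since φ is multiplicative, φ(77367) = 2 · 16 · 36 · 40 = 46080.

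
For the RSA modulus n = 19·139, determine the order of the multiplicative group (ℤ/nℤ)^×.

2484

φ(2641) = 2641 · (1 − 1/19) · (1 − 1/139)
       = 2641 · 2484/2641 = 2484.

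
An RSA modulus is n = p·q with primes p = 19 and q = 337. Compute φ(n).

6048

φ(6403) = 6403 · (1 − 1/19) · (1 − 1/337)
       = 6403 · 6048/6403 = 6048.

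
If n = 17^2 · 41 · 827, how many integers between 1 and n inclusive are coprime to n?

φ(17^2) = 17^1·(17−1) = 17·16 = 272.
φ(41) = 41 − 1 = 40.
φ(827) = 827 − 1 = 826.
Since φ is multiplicative, φ(9799123) = 272 · 40 · 826 = 8986880.

8986880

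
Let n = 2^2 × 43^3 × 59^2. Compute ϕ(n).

531491352

φ(1107055468) = 1107055468 · (1 − 1/2) · (1 − 1/43) · (1 − 1/59)
       = 1107055468 · 2436/5074 = 531491352.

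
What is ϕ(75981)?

Prime factorization: 75981 = 3 * 19 * 31 * 43.
φ(75981) = 75981 · (1 − 1/3) · (1 − 1/19) · (1 − 1/31) · (1 − 1/43)
       = 75981 · 45360/75981 = 45360.

45360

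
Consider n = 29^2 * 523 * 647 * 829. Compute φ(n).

226719767232

φ(235915511009) = 235915511009 · (1 − 1/29) · (1 − 1/523) · (1 − 1/647) · (1 − 1/829)
       = 235915511009 · 7817923008/8135017621 = 226719767232.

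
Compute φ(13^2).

156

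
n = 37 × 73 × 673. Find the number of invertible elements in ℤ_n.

1741824

φ(1817773) = 1817773 · (1 − 1/37) · (1 − 1/73) · (1 − 1/673)
       = 1817773 · 1741824/1817773 = 1741824.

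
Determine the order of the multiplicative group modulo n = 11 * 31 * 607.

181800

φ(206987) = 206987 · (1 − 1/11) · (1 − 1/31) · (1 − 1/607)
       = 206987 · 181800/206987 = 181800.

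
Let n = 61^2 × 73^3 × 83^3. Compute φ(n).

φ(827680126633259) = 827680126633259 · (1 − 1/61) · (1 − 1/73) · (1 − 1/83)
       = 827680126633259 · 354240/369599 = 793285176795840.

793285176795840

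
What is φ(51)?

32

Prime factorization: 51 = 3 · 17.
φ(51) = 51 · (1 − 1/3) · (1 − 1/17)
       = 51 · 32/51 = 32.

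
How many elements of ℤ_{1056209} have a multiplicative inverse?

776160

First factor: 1056209 = 7 * 11^2 * 29 * 43.
φ(1056209) = 1056209 · (1 − 1/7) · (1 − 1/11) · (1 − 1/29) · (1 − 1/43)
       = 1056209 · 70560/96019 = 776160.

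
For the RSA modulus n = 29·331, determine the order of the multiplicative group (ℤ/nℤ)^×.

For distinct primes, φ(pq) = (p−1)(q−1) = 28 × 330 = 9240.

9240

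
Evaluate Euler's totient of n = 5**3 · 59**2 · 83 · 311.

φ(5^3) = 5^3 − 5^2 = 125 − 25 = 100.
φ(59^2) = 59^1·(59−1) = 59·58 = 3422.
φ(83) = 83 − 1 = 82.
φ(311) = 311 − 1 = 310.
Multiply: 100 · 3422 · 82 · 310 = 8698724000.

8698724000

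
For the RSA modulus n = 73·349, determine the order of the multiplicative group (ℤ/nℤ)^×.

φ(pq) = (p−1)(q−1) = 72 · 348 = 25056.

25056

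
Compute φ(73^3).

383688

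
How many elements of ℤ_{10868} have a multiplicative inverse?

Factor 10868: 10868 = 2^2 · 11 · 13 · 19.
φ(10868) = 10868 · (1 − 1/2) · (1 − 1/11) · (1 − 1/13) · (1 − 1/19)
       = 10868 · 2160/5434 = 4320.

4320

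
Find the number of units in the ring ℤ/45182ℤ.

20160

Prime factorization: 45182 = 2 * 19 * 29 * 41.
φ(45182) = 45182 · (1 − 1/2) · (1 − 1/19) · (1 − 1/29) · (1 − 1/41)
       = 45182 · 20160/45182 = 20160.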